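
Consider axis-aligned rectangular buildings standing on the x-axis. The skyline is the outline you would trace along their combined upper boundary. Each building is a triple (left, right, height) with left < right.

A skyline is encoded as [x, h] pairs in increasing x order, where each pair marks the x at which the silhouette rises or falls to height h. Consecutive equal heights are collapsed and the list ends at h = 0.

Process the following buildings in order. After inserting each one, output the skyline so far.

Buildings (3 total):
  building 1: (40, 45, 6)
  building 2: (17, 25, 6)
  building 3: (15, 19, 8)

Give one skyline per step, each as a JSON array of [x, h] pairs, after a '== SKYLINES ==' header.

== SKYLINES ==
[[40,6],[45,0]]
[[17,6],[25,0],[40,6],[45,0]]
[[15,8],[19,6],[25,0],[40,6],[45,0]]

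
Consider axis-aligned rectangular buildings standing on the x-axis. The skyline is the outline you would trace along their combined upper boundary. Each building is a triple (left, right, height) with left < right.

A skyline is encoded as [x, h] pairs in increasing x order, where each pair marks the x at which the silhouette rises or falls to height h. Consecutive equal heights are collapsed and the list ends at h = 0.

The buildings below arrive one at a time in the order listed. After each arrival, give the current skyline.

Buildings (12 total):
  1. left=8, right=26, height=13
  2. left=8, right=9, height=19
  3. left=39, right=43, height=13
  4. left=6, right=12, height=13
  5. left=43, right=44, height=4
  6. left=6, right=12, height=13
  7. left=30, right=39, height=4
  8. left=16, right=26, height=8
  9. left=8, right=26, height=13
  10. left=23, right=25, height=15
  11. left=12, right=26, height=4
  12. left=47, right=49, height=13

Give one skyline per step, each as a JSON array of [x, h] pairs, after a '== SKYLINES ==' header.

== SKYLINES ==
[[8,13],[26,0]]
[[8,19],[9,13],[26,0]]
[[8,19],[9,13],[26,0],[39,13],[43,0]]
[[6,13],[8,19],[9,13],[26,0],[39,13],[43,0]]
[[6,13],[8,19],[9,13],[26,0],[39,13],[43,4],[44,0]]
[[6,13],[8,19],[9,13],[26,0],[39,13],[43,4],[44,0]]
[[6,13],[8,19],[9,13],[26,0],[30,4],[39,13],[43,4],[44,0]]
[[6,13],[8,19],[9,13],[26,0],[30,4],[39,13],[43,4],[44,0]]
[[6,13],[8,19],[9,13],[26,0],[30,4],[39,13],[43,4],[44,0]]
[[6,13],[8,19],[9,13],[23,15],[25,13],[26,0],[30,4],[39,13],[43,4],[44,0]]
[[6,13],[8,19],[9,13],[23,15],[25,13],[26,0],[30,4],[39,13],[43,4],[44,0]]
[[6,13],[8,19],[9,13],[23,15],[25,13],[26,0],[30,4],[39,13],[43,4],[44,0],[47,13],[49,0]]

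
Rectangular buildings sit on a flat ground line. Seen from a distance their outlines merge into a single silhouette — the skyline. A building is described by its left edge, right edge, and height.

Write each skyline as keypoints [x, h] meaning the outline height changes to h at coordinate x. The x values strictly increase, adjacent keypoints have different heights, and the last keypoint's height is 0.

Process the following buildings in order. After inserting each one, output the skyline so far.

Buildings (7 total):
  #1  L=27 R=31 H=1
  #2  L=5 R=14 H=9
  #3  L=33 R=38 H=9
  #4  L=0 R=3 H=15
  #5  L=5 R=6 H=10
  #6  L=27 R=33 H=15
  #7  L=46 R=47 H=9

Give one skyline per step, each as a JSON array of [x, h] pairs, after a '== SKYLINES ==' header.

== SKYLINES ==
[[27,1],[31,0]]
[[5,9],[14,0],[27,1],[31,0]]
[[5,9],[14,0],[27,1],[31,0],[33,9],[38,0]]
[[0,15],[3,0],[5,9],[14,0],[27,1],[31,0],[33,9],[38,0]]
[[0,15],[3,0],[5,10],[6,9],[14,0],[27,1],[31,0],[33,9],[38,0]]
[[0,15],[3,0],[5,10],[6,9],[14,0],[27,15],[33,9],[38,0]]
[[0,15],[3,0],[5,10],[6,9],[14,0],[27,15],[33,9],[38,0],[46,9],[47,0]]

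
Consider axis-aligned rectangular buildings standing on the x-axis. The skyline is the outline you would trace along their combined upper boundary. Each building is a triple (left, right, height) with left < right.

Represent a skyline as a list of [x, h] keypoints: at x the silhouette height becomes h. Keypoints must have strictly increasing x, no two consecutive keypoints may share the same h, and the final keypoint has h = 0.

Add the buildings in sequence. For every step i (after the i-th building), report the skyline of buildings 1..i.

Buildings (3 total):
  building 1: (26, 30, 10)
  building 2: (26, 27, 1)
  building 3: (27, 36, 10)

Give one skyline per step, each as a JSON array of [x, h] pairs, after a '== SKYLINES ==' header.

== SKYLINES ==
[[26,10],[30,0]]
[[26,10],[30,0]]
[[26,10],[36,0]]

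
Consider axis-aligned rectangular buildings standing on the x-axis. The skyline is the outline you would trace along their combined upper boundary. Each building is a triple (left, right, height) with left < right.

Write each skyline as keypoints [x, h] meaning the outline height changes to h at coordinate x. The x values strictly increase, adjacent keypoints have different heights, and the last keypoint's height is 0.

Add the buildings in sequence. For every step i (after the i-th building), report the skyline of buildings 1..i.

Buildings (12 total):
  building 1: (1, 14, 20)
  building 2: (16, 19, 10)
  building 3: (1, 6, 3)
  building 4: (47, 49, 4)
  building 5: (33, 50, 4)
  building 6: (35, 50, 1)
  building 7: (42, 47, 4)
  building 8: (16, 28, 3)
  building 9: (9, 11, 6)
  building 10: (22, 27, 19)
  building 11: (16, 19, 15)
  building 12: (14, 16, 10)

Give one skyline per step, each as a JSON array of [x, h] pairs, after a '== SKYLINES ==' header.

== SKYLINES ==
[[1,20],[14,0]]
[[1,20],[14,0],[16,10],[19,0]]
[[1,20],[14,0],[16,10],[19,0]]
[[1,20],[14,0],[16,10],[19,0],[47,4],[49,0]]
[[1,20],[14,0],[16,10],[19,0],[33,4],[50,0]]
[[1,20],[14,0],[16,10],[19,0],[33,4],[50,0]]
[[1,20],[14,0],[16,10],[19,0],[33,4],[50,0]]
[[1,20],[14,0],[16,10],[19,3],[28,0],[33,4],[50,0]]
[[1,20],[14,0],[16,10],[19,3],[28,0],[33,4],[50,0]]
[[1,20],[14,0],[16,10],[19,3],[22,19],[27,3],[28,0],[33,4],[50,0]]
[[1,20],[14,0],[16,15],[19,3],[22,19],[27,3],[28,0],[33,4],[50,0]]
[[1,20],[14,10],[16,15],[19,3],[22,19],[27,3],[28,0],[33,4],[50,0]]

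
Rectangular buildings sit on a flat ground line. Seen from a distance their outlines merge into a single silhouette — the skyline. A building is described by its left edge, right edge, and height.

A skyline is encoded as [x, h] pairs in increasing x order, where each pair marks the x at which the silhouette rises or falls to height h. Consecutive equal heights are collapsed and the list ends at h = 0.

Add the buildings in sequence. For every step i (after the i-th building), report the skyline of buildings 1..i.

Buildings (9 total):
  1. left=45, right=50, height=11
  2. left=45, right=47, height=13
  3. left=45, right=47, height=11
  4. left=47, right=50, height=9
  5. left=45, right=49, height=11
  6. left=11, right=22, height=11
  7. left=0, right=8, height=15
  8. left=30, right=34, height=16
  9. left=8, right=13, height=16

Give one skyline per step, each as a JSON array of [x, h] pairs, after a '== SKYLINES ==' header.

== SKYLINES ==
[[45,11],[50,0]]
[[45,13],[47,11],[50,0]]
[[45,13],[47,11],[50,0]]
[[45,13],[47,11],[50,0]]
[[45,13],[47,11],[50,0]]
[[11,11],[22,0],[45,13],[47,11],[50,0]]
[[0,15],[8,0],[11,11],[22,0],[45,13],[47,11],[50,0]]
[[0,15],[8,0],[11,11],[22,0],[30,16],[34,0],[45,13],[47,11],[50,0]]
[[0,15],[8,16],[13,11],[22,0],[30,16],[34,0],[45,13],[47,11],[50,0]]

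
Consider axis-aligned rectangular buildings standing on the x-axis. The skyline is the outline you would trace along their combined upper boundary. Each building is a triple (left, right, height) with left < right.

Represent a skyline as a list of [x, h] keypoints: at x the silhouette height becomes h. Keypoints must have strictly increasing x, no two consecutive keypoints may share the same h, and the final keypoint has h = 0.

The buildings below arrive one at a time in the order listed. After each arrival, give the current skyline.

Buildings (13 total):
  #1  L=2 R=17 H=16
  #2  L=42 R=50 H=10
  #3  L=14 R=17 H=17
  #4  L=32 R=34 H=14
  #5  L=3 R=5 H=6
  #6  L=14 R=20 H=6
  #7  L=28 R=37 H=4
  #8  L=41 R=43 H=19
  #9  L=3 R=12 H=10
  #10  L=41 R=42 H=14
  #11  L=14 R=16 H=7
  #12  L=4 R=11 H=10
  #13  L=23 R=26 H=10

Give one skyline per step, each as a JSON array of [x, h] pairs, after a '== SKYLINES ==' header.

== SKYLINES ==
[[2,16],[17,0]]
[[2,16],[17,0],[42,10],[50,0]]
[[2,16],[14,17],[17,0],[42,10],[50,0]]
[[2,16],[14,17],[17,0],[32,14],[34,0],[42,10],[50,0]]
[[2,16],[14,17],[17,0],[32,14],[34,0],[42,10],[50,0]]
[[2,16],[14,17],[17,6],[20,0],[32,14],[34,0],[42,10],[50,0]]
[[2,16],[14,17],[17,6],[20,0],[28,4],[32,14],[34,4],[37,0],[42,10],[50,0]]
[[2,16],[14,17],[17,6],[20,0],[28,4],[32,14],[34,4],[37,0],[41,19],[43,10],[50,0]]
[[2,16],[14,17],[17,6],[20,0],[28,4],[32,14],[34,4],[37,0],[41,19],[43,10],[50,0]]
[[2,16],[14,17],[17,6],[20,0],[28,4],[32,14],[34,4],[37,0],[41,19],[43,10],[50,0]]
[[2,16],[14,17],[17,6],[20,0],[28,4],[32,14],[34,4],[37,0],[41,19],[43,10],[50,0]]
[[2,16],[14,17],[17,6],[20,0],[28,4],[32,14],[34,4],[37,0],[41,19],[43,10],[50,0]]
[[2,16],[14,17],[17,6],[20,0],[23,10],[26,0],[28,4],[32,14],[34,4],[37,0],[41,19],[43,10],[50,0]]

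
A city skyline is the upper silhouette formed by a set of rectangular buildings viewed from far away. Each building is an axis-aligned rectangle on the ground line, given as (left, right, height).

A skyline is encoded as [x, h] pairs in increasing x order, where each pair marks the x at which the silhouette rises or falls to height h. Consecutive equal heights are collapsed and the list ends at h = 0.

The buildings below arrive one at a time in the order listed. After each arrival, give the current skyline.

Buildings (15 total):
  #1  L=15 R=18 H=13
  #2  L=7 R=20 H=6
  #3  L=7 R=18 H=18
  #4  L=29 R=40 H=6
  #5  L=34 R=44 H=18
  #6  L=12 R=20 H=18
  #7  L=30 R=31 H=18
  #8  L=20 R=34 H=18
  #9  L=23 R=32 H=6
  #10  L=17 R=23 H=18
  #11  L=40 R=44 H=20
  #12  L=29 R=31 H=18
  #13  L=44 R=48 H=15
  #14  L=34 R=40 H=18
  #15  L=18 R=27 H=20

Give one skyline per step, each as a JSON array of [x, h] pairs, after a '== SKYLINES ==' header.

== SKYLINES ==
[[15,13],[18,0]]
[[7,6],[15,13],[18,6],[20,0]]
[[7,18],[18,6],[20,0]]
[[7,18],[18,6],[20,0],[29,6],[40,0]]
[[7,18],[18,6],[20,0],[29,6],[34,18],[44,0]]
[[7,18],[20,0],[29,6],[34,18],[44,0]]
[[7,18],[20,0],[29,6],[30,18],[31,6],[34,18],[44,0]]
[[7,18],[44,0]]
[[7,18],[44,0]]
[[7,18],[44,0]]
[[7,18],[40,20],[44,0]]
[[7,18],[40,20],[44,0]]
[[7,18],[40,20],[44,15],[48,0]]
[[7,18],[40,20],[44,15],[48,0]]
[[7,18],[18,20],[27,18],[40,20],[44,15],[48,0]]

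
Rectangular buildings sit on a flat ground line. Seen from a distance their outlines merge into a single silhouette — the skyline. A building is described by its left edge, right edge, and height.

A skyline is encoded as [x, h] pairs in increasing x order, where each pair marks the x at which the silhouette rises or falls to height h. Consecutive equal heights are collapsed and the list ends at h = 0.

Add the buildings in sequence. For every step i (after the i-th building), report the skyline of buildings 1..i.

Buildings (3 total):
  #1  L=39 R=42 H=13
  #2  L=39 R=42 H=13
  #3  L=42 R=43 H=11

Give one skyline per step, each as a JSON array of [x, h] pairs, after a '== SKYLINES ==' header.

== SKYLINES ==
[[39,13],[42,0]]
[[39,13],[42,0]]
[[39,13],[42,11],[43,0]]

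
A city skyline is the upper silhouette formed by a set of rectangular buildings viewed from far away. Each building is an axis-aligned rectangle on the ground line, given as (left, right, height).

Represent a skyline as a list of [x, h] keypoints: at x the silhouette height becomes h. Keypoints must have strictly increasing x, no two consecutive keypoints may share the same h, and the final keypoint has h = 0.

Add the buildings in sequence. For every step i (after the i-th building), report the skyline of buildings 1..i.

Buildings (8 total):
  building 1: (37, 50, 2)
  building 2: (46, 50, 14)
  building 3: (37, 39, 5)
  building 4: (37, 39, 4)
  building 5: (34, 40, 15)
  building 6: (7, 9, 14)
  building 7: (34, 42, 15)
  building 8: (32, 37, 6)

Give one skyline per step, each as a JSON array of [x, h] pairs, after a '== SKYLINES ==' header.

== SKYLINES ==
[[37,2],[50,0]]
[[37,2],[46,14],[50,0]]
[[37,5],[39,2],[46,14],[50,0]]
[[37,5],[39,2],[46,14],[50,0]]
[[34,15],[40,2],[46,14],[50,0]]
[[7,14],[9,0],[34,15],[40,2],[46,14],[50,0]]
[[7,14],[9,0],[34,15],[42,2],[46,14],[50,0]]
[[7,14],[9,0],[32,6],[34,15],[42,2],[46,14],[50,0]]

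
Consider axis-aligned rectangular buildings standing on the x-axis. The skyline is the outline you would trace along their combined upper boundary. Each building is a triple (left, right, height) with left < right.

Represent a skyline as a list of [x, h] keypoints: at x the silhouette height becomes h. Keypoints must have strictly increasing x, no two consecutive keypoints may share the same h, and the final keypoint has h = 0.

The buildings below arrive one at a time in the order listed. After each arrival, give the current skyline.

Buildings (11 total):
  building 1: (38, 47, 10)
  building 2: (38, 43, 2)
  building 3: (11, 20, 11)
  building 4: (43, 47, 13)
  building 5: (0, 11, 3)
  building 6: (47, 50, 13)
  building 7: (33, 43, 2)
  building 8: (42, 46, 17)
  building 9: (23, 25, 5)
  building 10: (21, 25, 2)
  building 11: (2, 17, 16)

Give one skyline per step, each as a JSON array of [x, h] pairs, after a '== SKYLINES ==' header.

== SKYLINES ==
[[38,10],[47,0]]
[[38,10],[47,0]]
[[11,11],[20,0],[38,10],[47,0]]
[[11,11],[20,0],[38,10],[43,13],[47,0]]
[[0,3],[11,11],[20,0],[38,10],[43,13],[47,0]]
[[0,3],[11,11],[20,0],[38,10],[43,13],[50,0]]
[[0,3],[11,11],[20,0],[33,2],[38,10],[43,13],[50,0]]
[[0,3],[11,11],[20,0],[33,2],[38,10],[42,17],[46,13],[50,0]]
[[0,3],[11,11],[20,0],[23,5],[25,0],[33,2],[38,10],[42,17],[46,13],[50,0]]
[[0,3],[11,11],[20,0],[21,2],[23,5],[25,0],[33,2],[38,10],[42,17],[46,13],[50,0]]
[[0,3],[2,16],[17,11],[20,0],[21,2],[23,5],[25,0],[33,2],[38,10],[42,17],[46,13],[50,0]]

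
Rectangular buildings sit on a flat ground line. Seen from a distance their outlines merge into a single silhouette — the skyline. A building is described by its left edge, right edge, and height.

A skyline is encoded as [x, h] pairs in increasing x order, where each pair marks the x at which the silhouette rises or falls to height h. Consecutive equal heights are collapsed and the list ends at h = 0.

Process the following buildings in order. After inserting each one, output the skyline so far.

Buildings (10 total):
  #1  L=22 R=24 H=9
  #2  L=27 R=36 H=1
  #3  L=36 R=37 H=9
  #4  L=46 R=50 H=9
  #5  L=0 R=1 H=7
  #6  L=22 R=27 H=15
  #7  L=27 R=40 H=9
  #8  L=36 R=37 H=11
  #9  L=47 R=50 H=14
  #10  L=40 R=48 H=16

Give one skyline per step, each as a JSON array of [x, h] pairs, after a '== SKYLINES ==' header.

== SKYLINES ==
[[22,9],[24,0]]
[[22,9],[24,0],[27,1],[36,0]]
[[22,9],[24,0],[27,1],[36,9],[37,0]]
[[22,9],[24,0],[27,1],[36,9],[37,0],[46,9],[50,0]]
[[0,7],[1,0],[22,9],[24,0],[27,1],[36,9],[37,0],[46,9],[50,0]]
[[0,7],[1,0],[22,15],[27,1],[36,9],[37,0],[46,9],[50,0]]
[[0,7],[1,0],[22,15],[27,9],[40,0],[46,9],[50,0]]
[[0,7],[1,0],[22,15],[27,9],[36,11],[37,9],[40,0],[46,9],[50,0]]
[[0,7],[1,0],[22,15],[27,9],[36,11],[37,9],[40,0],[46,9],[47,14],[50,0]]
[[0,7],[1,0],[22,15],[27,9],[36,11],[37,9],[40,16],[48,14],[50,0]]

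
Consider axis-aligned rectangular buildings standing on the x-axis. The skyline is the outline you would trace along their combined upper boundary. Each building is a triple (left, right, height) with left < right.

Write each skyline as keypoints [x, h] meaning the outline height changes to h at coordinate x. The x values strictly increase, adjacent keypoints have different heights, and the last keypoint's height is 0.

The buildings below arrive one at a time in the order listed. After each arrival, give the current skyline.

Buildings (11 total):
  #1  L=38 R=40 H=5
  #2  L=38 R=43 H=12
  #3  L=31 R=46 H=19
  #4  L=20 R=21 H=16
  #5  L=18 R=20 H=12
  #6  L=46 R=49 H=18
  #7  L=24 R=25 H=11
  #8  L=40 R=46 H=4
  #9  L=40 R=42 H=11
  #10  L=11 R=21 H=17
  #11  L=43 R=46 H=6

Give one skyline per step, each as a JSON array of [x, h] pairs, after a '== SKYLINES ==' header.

== SKYLINES ==
[[38,5],[40,0]]
[[38,12],[43,0]]
[[31,19],[46,0]]
[[20,16],[21,0],[31,19],[46,0]]
[[18,12],[20,16],[21,0],[31,19],[46,0]]
[[18,12],[20,16],[21,0],[31,19],[46,18],[49,0]]
[[18,12],[20,16],[21,0],[24,11],[25,0],[31,19],[46,18],[49,0]]
[[18,12],[20,16],[21,0],[24,11],[25,0],[31,19],[46,18],[49,0]]
[[18,12],[20,16],[21,0],[24,11],[25,0],[31,19],[46,18],[49,0]]
[[11,17],[21,0],[24,11],[25,0],[31,19],[46,18],[49,0]]
[[11,17],[21,0],[24,11],[25,0],[31,19],[46,18],[49,0]]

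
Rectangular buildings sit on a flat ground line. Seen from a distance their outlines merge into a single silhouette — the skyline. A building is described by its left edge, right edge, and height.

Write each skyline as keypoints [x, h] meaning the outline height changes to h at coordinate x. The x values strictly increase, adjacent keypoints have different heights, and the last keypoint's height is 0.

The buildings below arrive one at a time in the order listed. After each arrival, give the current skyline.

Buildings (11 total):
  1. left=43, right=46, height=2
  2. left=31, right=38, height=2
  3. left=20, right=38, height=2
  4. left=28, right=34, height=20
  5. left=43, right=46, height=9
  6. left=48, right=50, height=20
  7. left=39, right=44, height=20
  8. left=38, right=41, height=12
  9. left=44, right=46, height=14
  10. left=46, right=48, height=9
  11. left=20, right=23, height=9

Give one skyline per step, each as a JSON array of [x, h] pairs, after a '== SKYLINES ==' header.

== SKYLINES ==
[[43,2],[46,0]]
[[31,2],[38,0],[43,2],[46,0]]
[[20,2],[38,0],[43,2],[46,0]]
[[20,2],[28,20],[34,2],[38,0],[43,2],[46,0]]
[[20,2],[28,20],[34,2],[38,0],[43,9],[46,0]]
[[20,2],[28,20],[34,2],[38,0],[43,9],[46,0],[48,20],[50,0]]
[[20,2],[28,20],[34,2],[38,0],[39,20],[44,9],[46,0],[48,20],[50,0]]
[[20,2],[28,20],[34,2],[38,12],[39,20],[44,9],[46,0],[48,20],[50,0]]
[[20,2],[28,20],[34,2],[38,12],[39,20],[44,14],[46,0],[48,20],[50,0]]
[[20,2],[28,20],[34,2],[38,12],[39,20],[44,14],[46,9],[48,20],[50,0]]
[[20,9],[23,2],[28,20],[34,2],[38,12],[39,20],[44,14],[46,9],[48,20],[50,0]]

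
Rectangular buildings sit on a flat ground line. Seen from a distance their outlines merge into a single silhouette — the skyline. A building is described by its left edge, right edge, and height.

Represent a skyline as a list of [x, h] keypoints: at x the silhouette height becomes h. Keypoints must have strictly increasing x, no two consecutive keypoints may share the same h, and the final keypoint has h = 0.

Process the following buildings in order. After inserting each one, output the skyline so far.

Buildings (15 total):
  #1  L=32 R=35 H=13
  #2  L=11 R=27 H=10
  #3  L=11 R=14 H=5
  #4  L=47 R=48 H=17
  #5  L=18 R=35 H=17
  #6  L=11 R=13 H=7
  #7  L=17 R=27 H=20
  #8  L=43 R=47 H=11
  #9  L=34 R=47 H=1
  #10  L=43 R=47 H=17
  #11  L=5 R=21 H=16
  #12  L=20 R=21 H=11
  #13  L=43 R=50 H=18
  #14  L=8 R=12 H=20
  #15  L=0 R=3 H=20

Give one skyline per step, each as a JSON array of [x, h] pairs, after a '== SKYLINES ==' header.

== SKYLINES ==
[[32,13],[35,0]]
[[11,10],[27,0],[32,13],[35,0]]
[[11,10],[27,0],[32,13],[35,0]]
[[11,10],[27,0],[32,13],[35,0],[47,17],[48,0]]
[[11,10],[18,17],[35,0],[47,17],[48,0]]
[[11,10],[18,17],[35,0],[47,17],[48,0]]
[[11,10],[17,20],[27,17],[35,0],[47,17],[48,0]]
[[11,10],[17,20],[27,17],[35,0],[43,11],[47,17],[48,0]]
[[11,10],[17,20],[27,17],[35,1],[43,11],[47,17],[48,0]]
[[11,10],[17,20],[27,17],[35,1],[43,17],[48,0]]
[[5,16],[17,20],[27,17],[35,1],[43,17],[48,0]]
[[5,16],[17,20],[27,17],[35,1],[43,17],[48,0]]
[[5,16],[17,20],[27,17],[35,1],[43,18],[50,0]]
[[5,16],[8,20],[12,16],[17,20],[27,17],[35,1],[43,18],[50,0]]
[[0,20],[3,0],[5,16],[8,20],[12,16],[17,20],[27,17],[35,1],[43,18],[50,0]]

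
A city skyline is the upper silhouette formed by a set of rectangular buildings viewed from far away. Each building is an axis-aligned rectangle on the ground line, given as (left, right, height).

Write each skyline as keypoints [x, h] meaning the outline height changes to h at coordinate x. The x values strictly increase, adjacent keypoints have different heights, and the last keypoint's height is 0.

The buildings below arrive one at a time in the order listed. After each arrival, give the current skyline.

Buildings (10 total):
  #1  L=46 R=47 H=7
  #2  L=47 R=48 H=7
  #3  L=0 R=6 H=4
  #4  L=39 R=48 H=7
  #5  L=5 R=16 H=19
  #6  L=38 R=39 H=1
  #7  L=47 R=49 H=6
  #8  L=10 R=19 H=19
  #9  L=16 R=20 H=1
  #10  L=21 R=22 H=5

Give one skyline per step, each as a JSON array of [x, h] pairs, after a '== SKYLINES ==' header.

== SKYLINES ==
[[46,7],[47,0]]
[[46,7],[48,0]]
[[0,4],[6,0],[46,7],[48,0]]
[[0,4],[6,0],[39,7],[48,0]]
[[0,4],[5,19],[16,0],[39,7],[48,0]]
[[0,4],[5,19],[16,0],[38,1],[39,7],[48,0]]
[[0,4],[5,19],[16,0],[38,1],[39,7],[48,6],[49,0]]
[[0,4],[5,19],[19,0],[38,1],[39,7],[48,6],[49,0]]
[[0,4],[5,19],[19,1],[20,0],[38,1],[39,7],[48,6],[49,0]]
[[0,4],[5,19],[19,1],[20,0],[21,5],[22,0],[38,1],[39,7],[48,6],[49,0]]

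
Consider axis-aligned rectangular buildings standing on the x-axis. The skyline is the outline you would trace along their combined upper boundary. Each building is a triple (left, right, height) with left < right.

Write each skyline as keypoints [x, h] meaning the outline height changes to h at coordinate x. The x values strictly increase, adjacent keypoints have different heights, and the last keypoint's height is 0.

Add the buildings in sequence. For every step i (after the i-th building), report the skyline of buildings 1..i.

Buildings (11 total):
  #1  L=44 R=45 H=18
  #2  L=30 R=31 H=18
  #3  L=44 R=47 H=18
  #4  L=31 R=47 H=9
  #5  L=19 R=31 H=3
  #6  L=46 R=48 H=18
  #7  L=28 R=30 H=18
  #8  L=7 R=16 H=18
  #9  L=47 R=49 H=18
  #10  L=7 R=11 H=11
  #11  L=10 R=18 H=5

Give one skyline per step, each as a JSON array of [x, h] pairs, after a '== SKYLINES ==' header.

== SKYLINES ==
[[44,18],[45,0]]
[[30,18],[31,0],[44,18],[45,0]]
[[30,18],[31,0],[44,18],[47,0]]
[[30,18],[31,9],[44,18],[47,0]]
[[19,3],[30,18],[31,9],[44,18],[47,0]]
[[19,3],[30,18],[31,9],[44,18],[48,0]]
[[19,3],[28,18],[31,9],[44,18],[48,0]]
[[7,18],[16,0],[19,3],[28,18],[31,9],[44,18],[48,0]]
[[7,18],[16,0],[19,3],[28,18],[31,9],[44,18],[49,0]]
[[7,18],[16,0],[19,3],[28,18],[31,9],[44,18],[49,0]]
[[7,18],[16,5],[18,0],[19,3],[28,18],[31,9],[44,18],[49,0]]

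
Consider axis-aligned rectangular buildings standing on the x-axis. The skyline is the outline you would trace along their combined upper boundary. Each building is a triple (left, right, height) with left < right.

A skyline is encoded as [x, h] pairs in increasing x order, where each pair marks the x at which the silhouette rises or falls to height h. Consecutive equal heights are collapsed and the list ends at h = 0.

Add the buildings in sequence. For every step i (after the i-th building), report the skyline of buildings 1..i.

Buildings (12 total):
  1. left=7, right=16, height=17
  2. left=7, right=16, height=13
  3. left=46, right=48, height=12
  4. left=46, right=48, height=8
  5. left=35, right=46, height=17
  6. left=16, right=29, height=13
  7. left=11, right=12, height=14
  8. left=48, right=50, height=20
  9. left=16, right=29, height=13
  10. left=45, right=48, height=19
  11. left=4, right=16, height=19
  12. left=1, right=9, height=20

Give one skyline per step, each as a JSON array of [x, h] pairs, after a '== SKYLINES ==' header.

== SKYLINES ==
[[7,17],[16,0]]
[[7,17],[16,0]]
[[7,17],[16,0],[46,12],[48,0]]
[[7,17],[16,0],[46,12],[48,0]]
[[7,17],[16,0],[35,17],[46,12],[48,0]]
[[7,17],[16,13],[29,0],[35,17],[46,12],[48,0]]
[[7,17],[16,13],[29,0],[35,17],[46,12],[48,0]]
[[7,17],[16,13],[29,0],[35,17],[46,12],[48,20],[50,0]]
[[7,17],[16,13],[29,0],[35,17],[46,12],[48,20],[50,0]]
[[7,17],[16,13],[29,0],[35,17],[45,19],[48,20],[50,0]]
[[4,19],[16,13],[29,0],[35,17],[45,19],[48,20],[50,0]]
[[1,20],[9,19],[16,13],[29,0],[35,17],[45,19],[48,20],[50,0]]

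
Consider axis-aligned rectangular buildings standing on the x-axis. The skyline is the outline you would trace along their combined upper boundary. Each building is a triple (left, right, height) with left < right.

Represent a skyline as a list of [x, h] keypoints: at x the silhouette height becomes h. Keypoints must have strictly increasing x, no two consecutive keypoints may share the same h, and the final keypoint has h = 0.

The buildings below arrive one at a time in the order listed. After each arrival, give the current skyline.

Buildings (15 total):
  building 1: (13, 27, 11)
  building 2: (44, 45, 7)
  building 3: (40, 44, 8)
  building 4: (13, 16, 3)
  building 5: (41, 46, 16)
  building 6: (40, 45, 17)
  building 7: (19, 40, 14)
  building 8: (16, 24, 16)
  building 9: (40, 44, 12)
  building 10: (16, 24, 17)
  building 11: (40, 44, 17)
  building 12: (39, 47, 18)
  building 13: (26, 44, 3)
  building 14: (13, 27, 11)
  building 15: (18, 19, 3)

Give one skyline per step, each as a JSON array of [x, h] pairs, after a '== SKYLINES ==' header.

== SKYLINES ==
[[13,11],[27,0]]
[[13,11],[27,0],[44,7],[45,0]]
[[13,11],[27,0],[40,8],[44,7],[45,0]]
[[13,11],[27,0],[40,8],[44,7],[45,0]]
[[13,11],[27,0],[40,8],[41,16],[46,0]]
[[13,11],[27,0],[40,17],[45,16],[46,0]]
[[13,11],[19,14],[40,17],[45,16],[46,0]]
[[13,11],[16,16],[24,14],[40,17],[45,16],[46,0]]
[[13,11],[16,16],[24,14],[40,17],[45,16],[46,0]]
[[13,11],[16,17],[24,14],[40,17],[45,16],[46,0]]
[[13,11],[16,17],[24,14],[40,17],[45,16],[46,0]]
[[13,11],[16,17],[24,14],[39,18],[47,0]]
[[13,11],[16,17],[24,14],[39,18],[47,0]]
[[13,11],[16,17],[24,14],[39,18],[47,0]]
[[13,11],[16,17],[24,14],[39,18],[47,0]]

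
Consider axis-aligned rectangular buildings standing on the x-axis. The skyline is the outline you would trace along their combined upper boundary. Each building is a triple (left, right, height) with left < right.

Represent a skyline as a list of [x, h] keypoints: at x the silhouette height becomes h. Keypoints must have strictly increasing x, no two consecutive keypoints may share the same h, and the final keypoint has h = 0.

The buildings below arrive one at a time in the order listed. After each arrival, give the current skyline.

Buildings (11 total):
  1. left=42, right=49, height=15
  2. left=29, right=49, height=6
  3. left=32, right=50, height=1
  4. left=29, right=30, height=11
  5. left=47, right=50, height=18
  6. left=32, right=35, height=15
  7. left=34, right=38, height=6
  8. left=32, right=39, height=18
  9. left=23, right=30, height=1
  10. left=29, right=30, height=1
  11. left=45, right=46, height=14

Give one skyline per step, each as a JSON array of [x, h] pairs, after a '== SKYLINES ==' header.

== SKYLINES ==
[[42,15],[49,0]]
[[29,6],[42,15],[49,0]]
[[29,6],[42,15],[49,1],[50,0]]
[[29,11],[30,6],[42,15],[49,1],[50,0]]
[[29,11],[30,6],[42,15],[47,18],[50,0]]
[[29,11],[30,6],[32,15],[35,6],[42,15],[47,18],[50,0]]
[[29,11],[30,6],[32,15],[35,6],[42,15],[47,18],[50,0]]
[[29,11],[30,6],[32,18],[39,6],[42,15],[47,18],[50,0]]
[[23,1],[29,11],[30,6],[32,18],[39,6],[42,15],[47,18],[50,0]]
[[23,1],[29,11],[30,6],[32,18],[39,6],[42,15],[47,18],[50,0]]
[[23,1],[29,11],[30,6],[32,18],[39,6],[42,15],[47,18],[50,0]]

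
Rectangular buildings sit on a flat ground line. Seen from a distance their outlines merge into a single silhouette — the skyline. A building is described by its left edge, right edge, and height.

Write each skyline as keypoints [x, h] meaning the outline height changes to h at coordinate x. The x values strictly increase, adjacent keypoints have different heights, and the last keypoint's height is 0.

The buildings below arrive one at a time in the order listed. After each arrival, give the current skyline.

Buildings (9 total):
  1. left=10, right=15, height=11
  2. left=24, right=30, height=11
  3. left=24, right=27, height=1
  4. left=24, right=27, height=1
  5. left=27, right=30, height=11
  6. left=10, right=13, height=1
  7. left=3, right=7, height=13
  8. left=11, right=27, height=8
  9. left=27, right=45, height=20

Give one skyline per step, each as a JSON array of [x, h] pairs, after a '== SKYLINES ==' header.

== SKYLINES ==
[[10,11],[15,0]]
[[10,11],[15,0],[24,11],[30,0]]
[[10,11],[15,0],[24,11],[30,0]]
[[10,11],[15,0],[24,11],[30,0]]
[[10,11],[15,0],[24,11],[30,0]]
[[10,11],[15,0],[24,11],[30,0]]
[[3,13],[7,0],[10,11],[15,0],[24,11],[30,0]]
[[3,13],[7,0],[10,11],[15,8],[24,11],[30,0]]
[[3,13],[7,0],[10,11],[15,8],[24,11],[27,20],[45,0]]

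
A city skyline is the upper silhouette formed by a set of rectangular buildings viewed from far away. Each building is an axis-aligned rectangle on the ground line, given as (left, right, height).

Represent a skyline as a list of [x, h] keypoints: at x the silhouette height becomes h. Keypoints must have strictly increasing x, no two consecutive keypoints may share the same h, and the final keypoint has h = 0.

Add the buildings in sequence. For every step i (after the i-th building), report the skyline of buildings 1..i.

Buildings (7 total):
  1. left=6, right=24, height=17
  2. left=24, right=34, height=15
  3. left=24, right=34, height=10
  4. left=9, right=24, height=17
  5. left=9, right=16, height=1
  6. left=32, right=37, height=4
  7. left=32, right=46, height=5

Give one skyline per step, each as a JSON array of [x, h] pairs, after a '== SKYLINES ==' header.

== SKYLINES ==
[[6,17],[24,0]]
[[6,17],[24,15],[34,0]]
[[6,17],[24,15],[34,0]]
[[6,17],[24,15],[34,0]]
[[6,17],[24,15],[34,0]]
[[6,17],[24,15],[34,4],[37,0]]
[[6,17],[24,15],[34,5],[46,0]]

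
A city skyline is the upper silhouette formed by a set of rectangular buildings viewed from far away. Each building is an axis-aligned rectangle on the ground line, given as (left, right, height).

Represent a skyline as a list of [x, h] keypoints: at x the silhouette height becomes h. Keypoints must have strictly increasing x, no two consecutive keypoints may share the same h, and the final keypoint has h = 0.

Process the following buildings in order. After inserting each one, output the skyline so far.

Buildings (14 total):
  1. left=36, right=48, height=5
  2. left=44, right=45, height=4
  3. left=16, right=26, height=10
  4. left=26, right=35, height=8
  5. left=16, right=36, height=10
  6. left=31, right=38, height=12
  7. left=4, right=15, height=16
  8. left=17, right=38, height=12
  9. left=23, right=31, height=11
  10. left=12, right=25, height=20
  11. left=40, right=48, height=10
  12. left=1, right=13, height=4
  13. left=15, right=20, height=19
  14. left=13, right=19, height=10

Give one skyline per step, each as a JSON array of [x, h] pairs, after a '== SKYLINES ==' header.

== SKYLINES ==
[[36,5],[48,0]]
[[36,5],[48,0]]
[[16,10],[26,0],[36,5],[48,0]]
[[16,10],[26,8],[35,0],[36,5],[48,0]]
[[16,10],[36,5],[48,0]]
[[16,10],[31,12],[38,5],[48,0]]
[[4,16],[15,0],[16,10],[31,12],[38,5],[48,0]]
[[4,16],[15,0],[16,10],[17,12],[38,5],[48,0]]
[[4,16],[15,0],[16,10],[17,12],[38,5],[48,0]]
[[4,16],[12,20],[25,12],[38,5],[48,0]]
[[4,16],[12,20],[25,12],[38,5],[40,10],[48,0]]
[[1,4],[4,16],[12,20],[25,12],[38,5],[40,10],[48,0]]
[[1,4],[4,16],[12,20],[25,12],[38,5],[40,10],[48,0]]
[[1,4],[4,16],[12,20],[25,12],[38,5],[40,10],[48,0]]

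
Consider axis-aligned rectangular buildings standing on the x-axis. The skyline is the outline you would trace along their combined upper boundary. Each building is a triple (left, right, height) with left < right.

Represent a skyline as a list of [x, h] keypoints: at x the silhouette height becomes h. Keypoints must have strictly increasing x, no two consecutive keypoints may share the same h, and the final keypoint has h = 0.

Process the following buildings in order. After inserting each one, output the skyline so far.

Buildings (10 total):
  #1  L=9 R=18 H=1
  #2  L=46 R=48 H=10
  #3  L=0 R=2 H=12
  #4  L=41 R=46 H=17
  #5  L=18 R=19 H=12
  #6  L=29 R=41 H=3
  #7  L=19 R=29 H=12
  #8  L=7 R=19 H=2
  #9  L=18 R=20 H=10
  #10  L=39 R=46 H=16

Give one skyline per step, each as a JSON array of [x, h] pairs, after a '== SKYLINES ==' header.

== SKYLINES ==
[[9,1],[18,0]]
[[9,1],[18,0],[46,10],[48,0]]
[[0,12],[2,0],[9,1],[18,0],[46,10],[48,0]]
[[0,12],[2,0],[9,1],[18,0],[41,17],[46,10],[48,0]]
[[0,12],[2,0],[9,1],[18,12],[19,0],[41,17],[46,10],[48,0]]
[[0,12],[2,0],[9,1],[18,12],[19,0],[29,3],[41,17],[46,10],[48,0]]
[[0,12],[2,0],[9,1],[18,12],[29,3],[41,17],[46,10],[48,0]]
[[0,12],[2,0],[7,2],[18,12],[29,3],[41,17],[46,10],[48,0]]
[[0,12],[2,0],[7,2],[18,12],[29,3],[41,17],[46,10],[48,0]]
[[0,12],[2,0],[7,2],[18,12],[29,3],[39,16],[41,17],[46,10],[48,0]]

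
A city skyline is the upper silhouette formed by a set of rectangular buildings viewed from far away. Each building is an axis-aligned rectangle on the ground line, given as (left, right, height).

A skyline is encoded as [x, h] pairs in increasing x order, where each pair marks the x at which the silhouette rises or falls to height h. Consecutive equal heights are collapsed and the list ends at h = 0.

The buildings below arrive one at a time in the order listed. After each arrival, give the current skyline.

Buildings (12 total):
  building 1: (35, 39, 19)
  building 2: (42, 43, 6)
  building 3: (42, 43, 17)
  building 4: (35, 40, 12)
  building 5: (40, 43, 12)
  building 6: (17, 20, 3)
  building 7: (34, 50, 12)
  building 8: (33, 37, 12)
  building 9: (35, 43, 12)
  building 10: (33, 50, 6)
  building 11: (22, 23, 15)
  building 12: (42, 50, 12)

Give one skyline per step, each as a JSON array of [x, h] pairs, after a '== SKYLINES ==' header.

== SKYLINES ==
[[35,19],[39,0]]
[[35,19],[39,0],[42,6],[43,0]]
[[35,19],[39,0],[42,17],[43,0]]
[[35,19],[39,12],[40,0],[42,17],[43,0]]
[[35,19],[39,12],[42,17],[43,0]]
[[17,3],[20,0],[35,19],[39,12],[42,17],[43,0]]
[[17,3],[20,0],[34,12],[35,19],[39,12],[42,17],[43,12],[50,0]]
[[17,3],[20,0],[33,12],[35,19],[39,12],[42,17],[43,12],[50,0]]
[[17,3],[20,0],[33,12],[35,19],[39,12],[42,17],[43,12],[50,0]]
[[17,3],[20,0],[33,12],[35,19],[39,12],[42,17],[43,12],[50,0]]
[[17,3],[20,0],[22,15],[23,0],[33,12],[35,19],[39,12],[42,17],[43,12],[50,0]]
[[17,3],[20,0],[22,15],[23,0],[33,12],[35,19],[39,12],[42,17],[43,12],[50,0]]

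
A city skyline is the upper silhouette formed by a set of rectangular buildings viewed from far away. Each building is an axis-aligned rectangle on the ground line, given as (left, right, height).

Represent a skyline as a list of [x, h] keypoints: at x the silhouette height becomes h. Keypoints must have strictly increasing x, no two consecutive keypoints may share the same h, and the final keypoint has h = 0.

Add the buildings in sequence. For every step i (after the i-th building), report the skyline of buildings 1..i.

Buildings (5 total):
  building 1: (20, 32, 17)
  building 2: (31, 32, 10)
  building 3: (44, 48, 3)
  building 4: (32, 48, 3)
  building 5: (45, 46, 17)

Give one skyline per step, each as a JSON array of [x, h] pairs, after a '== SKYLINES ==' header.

== SKYLINES ==
[[20,17],[32,0]]
[[20,17],[32,0]]
[[20,17],[32,0],[44,3],[48,0]]
[[20,17],[32,3],[48,0]]
[[20,17],[32,3],[45,17],[46,3],[48,0]]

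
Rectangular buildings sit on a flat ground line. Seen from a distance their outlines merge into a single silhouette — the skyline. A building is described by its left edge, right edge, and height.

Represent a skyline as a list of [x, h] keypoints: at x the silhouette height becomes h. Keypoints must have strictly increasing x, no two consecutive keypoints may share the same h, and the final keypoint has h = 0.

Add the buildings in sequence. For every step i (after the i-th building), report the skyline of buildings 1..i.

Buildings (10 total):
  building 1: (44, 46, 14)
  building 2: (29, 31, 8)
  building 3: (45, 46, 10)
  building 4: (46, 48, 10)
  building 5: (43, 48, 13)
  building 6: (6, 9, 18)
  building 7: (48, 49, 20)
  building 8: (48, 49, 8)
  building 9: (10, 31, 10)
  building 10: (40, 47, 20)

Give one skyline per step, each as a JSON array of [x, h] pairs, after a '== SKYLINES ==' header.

== SKYLINES ==
[[44,14],[46,0]]
[[29,8],[31,0],[44,14],[46,0]]
[[29,8],[31,0],[44,14],[46,0]]
[[29,8],[31,0],[44,14],[46,10],[48,0]]
[[29,8],[31,0],[43,13],[44,14],[46,13],[48,0]]
[[6,18],[9,0],[29,8],[31,0],[43,13],[44,14],[46,13],[48,0]]
[[6,18],[9,0],[29,8],[31,0],[43,13],[44,14],[46,13],[48,20],[49,0]]
[[6,18],[9,0],[29,8],[31,0],[43,13],[44,14],[46,13],[48,20],[49,0]]
[[6,18],[9,0],[10,10],[31,0],[43,13],[44,14],[46,13],[48,20],[49,0]]
[[6,18],[9,0],[10,10],[31,0],[40,20],[47,13],[48,20],[49,0]]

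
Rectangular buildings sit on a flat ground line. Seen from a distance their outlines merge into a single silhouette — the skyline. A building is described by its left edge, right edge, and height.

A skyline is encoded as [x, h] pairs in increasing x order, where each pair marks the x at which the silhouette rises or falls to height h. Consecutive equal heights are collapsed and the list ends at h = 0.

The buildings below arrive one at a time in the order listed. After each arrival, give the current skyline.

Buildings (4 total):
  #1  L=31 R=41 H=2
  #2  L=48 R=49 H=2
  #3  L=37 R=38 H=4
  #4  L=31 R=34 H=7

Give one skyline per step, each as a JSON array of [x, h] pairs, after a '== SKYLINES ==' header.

== SKYLINES ==
[[31,2],[41,0]]
[[31,2],[41,0],[48,2],[49,0]]
[[31,2],[37,4],[38,2],[41,0],[48,2],[49,0]]
[[31,7],[34,2],[37,4],[38,2],[41,0],[48,2],[49,0]]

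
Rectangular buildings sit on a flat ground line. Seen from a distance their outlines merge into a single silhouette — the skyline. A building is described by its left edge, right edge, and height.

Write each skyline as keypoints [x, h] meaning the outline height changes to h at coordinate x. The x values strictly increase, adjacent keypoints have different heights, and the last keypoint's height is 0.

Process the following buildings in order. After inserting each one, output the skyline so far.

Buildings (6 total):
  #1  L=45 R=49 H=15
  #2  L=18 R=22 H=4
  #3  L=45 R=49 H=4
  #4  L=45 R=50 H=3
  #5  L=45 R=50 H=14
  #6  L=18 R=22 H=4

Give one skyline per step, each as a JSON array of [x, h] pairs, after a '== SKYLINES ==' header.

== SKYLINES ==
[[45,15],[49,0]]
[[18,4],[22,0],[45,15],[49,0]]
[[18,4],[22,0],[45,15],[49,0]]
[[18,4],[22,0],[45,15],[49,3],[50,0]]
[[18,4],[22,0],[45,15],[49,14],[50,0]]
[[18,4],[22,0],[45,15],[49,14],[50,0]]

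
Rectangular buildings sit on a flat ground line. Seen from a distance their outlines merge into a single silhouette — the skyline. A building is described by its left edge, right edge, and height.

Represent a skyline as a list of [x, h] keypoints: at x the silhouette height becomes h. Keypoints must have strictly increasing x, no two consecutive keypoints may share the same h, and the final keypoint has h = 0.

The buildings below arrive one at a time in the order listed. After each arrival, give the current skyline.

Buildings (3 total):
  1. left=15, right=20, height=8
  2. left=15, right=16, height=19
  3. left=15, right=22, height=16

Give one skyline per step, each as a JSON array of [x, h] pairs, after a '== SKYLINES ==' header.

== SKYLINES ==
[[15,8],[20,0]]
[[15,19],[16,8],[20,0]]
[[15,19],[16,16],[22,0]]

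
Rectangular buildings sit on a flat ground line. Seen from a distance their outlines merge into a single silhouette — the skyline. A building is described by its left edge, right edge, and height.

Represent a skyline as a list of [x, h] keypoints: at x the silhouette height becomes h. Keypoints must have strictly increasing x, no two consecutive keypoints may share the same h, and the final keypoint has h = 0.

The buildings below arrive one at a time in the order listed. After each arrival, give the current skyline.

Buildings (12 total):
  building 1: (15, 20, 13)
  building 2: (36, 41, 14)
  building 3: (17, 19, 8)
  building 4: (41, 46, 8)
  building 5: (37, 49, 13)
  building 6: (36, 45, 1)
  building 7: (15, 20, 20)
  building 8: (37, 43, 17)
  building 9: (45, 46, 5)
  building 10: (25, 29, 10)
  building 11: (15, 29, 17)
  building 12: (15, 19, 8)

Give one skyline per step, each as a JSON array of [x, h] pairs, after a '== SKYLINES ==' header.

== SKYLINES ==
[[15,13],[20,0]]
[[15,13],[20,0],[36,14],[41,0]]
[[15,13],[20,0],[36,14],[41,0]]
[[15,13],[20,0],[36,14],[41,8],[46,0]]
[[15,13],[20,0],[36,14],[41,13],[49,0]]
[[15,13],[20,0],[36,14],[41,13],[49,0]]
[[15,20],[20,0],[36,14],[41,13],[49,0]]
[[15,20],[20,0],[36,14],[37,17],[43,13],[49,0]]
[[15,20],[20,0],[36,14],[37,17],[43,13],[49,0]]
[[15,20],[20,0],[25,10],[29,0],[36,14],[37,17],[43,13],[49,0]]
[[15,20],[20,17],[29,0],[36,14],[37,17],[43,13],[49,0]]
[[15,20],[20,17],[29,0],[36,14],[37,17],[43,13],[49,0]]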